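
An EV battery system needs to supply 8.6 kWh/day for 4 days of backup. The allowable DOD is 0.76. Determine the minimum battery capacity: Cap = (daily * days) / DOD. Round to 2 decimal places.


Total energy needed = daily * days = 8.6 * 4 = 34.4 kWh
Account for depth of discharge:
  Cap = total_energy / DOD = 34.4 / 0.76
  Cap = 45.26 kWh

45.26


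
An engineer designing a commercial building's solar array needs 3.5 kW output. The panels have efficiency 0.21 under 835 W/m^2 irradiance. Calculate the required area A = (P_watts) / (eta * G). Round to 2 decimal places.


Convert target power to watts: P = 3.5 * 1000 = 3500.0 W
Compute denominator: eta * G = 0.21 * 835 = 175.35
Required area A = P / (eta * G) = 3500.0 / 175.35
A = 19.96 m^2

19.96


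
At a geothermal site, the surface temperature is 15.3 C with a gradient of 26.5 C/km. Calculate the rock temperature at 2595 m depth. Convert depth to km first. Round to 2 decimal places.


Convert depth to km: 2595 / 1000 = 2.595 km
Temperature increase = gradient * depth_km = 26.5 * 2.595 = 68.77 C
Temperature at depth = T_surface + delta_T = 15.3 + 68.77
T = 84.07 C

84.07


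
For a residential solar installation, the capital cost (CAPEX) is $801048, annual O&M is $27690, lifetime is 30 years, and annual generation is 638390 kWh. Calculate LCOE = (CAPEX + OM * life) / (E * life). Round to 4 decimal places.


Total cost = CAPEX + OM * lifetime = 801048 + 27690 * 30 = 801048 + 830700 = 1631748
Total generation = annual * lifetime = 638390 * 30 = 19151700 kWh
LCOE = 1631748 / 19151700
LCOE = 0.0852 $/kWh

0.0852


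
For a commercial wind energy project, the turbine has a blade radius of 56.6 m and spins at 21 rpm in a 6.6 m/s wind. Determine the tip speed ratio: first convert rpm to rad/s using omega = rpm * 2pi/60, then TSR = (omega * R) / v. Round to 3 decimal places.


Convert rotational speed to rad/s:
  omega = 21 * 2 * pi / 60 = 2.1991 rad/s
Compute tip speed:
  v_tip = omega * R = 2.1991 * 56.6 = 124.47 m/s
Tip speed ratio:
  TSR = v_tip / v_wind = 124.47 / 6.6 = 18.859

18.859


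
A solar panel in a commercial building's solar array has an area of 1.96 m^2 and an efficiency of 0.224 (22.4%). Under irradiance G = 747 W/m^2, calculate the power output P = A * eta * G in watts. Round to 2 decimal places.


Use the solar power formula P = A * eta * G.
Given: A = 1.96 m^2, eta = 0.224, G = 747 W/m^2
P = 1.96 * 0.224 * 747
P = 327.96 W

327.96


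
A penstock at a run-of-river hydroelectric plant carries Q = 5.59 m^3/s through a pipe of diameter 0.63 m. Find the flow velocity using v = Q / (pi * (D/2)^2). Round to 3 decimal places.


Compute pipe cross-sectional area:
  A = pi * (D/2)^2 = pi * (0.63/2)^2 = 0.3117 m^2
Calculate velocity:
  v = Q / A = 5.59 / 0.3117
  v = 17.932 m/s

17.932


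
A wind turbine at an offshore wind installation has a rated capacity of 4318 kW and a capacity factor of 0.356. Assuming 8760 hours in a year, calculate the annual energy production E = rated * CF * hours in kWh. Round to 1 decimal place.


Annual energy = rated_kW * capacity_factor * hours_per_year
Given: P_rated = 4318 kW, CF = 0.356, hours = 8760
E = 4318 * 0.356 * 8760
E = 13465942.1 kWh

13465942.1


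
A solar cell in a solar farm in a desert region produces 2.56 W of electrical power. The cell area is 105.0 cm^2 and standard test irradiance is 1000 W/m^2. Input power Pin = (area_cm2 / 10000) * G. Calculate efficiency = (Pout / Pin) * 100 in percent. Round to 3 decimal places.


First compute the input power:
  Pin = area_cm2 / 10000 * G = 105.0 / 10000 * 1000 = 10.5 W
Then compute efficiency:
  Efficiency = (Pout / Pin) * 100 = (2.56 / 10.5) * 100
  Efficiency = 24.381%

24.381


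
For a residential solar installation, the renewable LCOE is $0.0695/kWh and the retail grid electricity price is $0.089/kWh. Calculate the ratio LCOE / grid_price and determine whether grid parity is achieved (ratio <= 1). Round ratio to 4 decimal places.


Compare LCOE to grid price:
  LCOE = $0.0695/kWh, Grid price = $0.089/kWh
  Ratio = LCOE / grid_price = 0.0695 / 0.089 = 0.7809
  Grid parity achieved (ratio <= 1)? yes

0.7809


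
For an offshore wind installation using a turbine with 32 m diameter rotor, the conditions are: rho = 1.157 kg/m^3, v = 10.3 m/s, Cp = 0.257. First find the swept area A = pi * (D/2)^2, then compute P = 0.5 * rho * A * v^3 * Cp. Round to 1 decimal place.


Step 1 -- Compute swept area:
  A = pi * (D/2)^2 = pi * (32/2)^2 = 804.25 m^2
Step 2 -- Apply wind power equation:
  P = 0.5 * rho * A * v^3 * Cp
  v^3 = 10.3^3 = 1092.727
  P = 0.5 * 1.157 * 804.25 * 1092.727 * 0.257
  P = 130658.6 W

130658.6


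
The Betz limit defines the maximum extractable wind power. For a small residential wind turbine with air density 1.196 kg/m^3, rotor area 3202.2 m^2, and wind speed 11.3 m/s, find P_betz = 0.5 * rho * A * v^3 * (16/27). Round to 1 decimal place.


The Betz coefficient Cp_max = 16/27 = 0.5926
v^3 = 11.3^3 = 1442.897
P_betz = 0.5 * rho * A * v^3 * Cp_max
P_betz = 0.5 * 1.196 * 3202.2 * 1442.897 * 0.5926
P_betz = 1637348.7 W

1637348.7


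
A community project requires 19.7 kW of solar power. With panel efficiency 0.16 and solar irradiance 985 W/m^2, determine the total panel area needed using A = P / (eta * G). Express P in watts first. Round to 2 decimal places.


Convert target power to watts: P = 19.7 * 1000 = 19700.0 W
Compute denominator: eta * G = 0.16 * 985 = 157.6
Required area A = P / (eta * G) = 19700.0 / 157.6
A = 125.00 m^2

125.00


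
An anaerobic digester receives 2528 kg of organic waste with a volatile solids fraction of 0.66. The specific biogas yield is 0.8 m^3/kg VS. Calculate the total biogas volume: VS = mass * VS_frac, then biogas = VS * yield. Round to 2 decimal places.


Compute volatile solids:
  VS = mass * VS_fraction = 2528 * 0.66 = 1668.48 kg
Calculate biogas volume:
  Biogas = VS * specific_yield = 1668.48 * 0.8
  Biogas = 1334.78 m^3

1334.78


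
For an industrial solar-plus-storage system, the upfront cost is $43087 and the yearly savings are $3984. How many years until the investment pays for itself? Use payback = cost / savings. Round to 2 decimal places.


Simple payback period = initial cost / annual savings
Payback = 43087 / 3984
Payback = 10.82 years

10.82


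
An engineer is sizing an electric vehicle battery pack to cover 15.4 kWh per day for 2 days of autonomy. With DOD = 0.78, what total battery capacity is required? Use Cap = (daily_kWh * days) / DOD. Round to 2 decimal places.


Total energy needed = daily * days = 15.4 * 2 = 30.8 kWh
Account for depth of discharge:
  Cap = total_energy / DOD = 30.8 / 0.78
  Cap = 39.49 kWh

39.49


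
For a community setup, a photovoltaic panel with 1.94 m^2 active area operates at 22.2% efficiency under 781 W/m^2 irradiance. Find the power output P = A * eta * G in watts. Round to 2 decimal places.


Use the solar power formula P = A * eta * G.
Given: A = 1.94 m^2, eta = 0.222, G = 781 W/m^2
P = 1.94 * 0.222 * 781
P = 336.36 W

336.36


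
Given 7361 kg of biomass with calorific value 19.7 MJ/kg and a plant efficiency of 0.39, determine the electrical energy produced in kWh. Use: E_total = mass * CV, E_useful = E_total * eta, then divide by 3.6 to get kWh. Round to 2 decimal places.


Total energy = mass * CV = 7361 * 19.7 = 145011.7 MJ
Useful energy = total * eta = 145011.7 * 0.39 = 56554.56 MJ
Convert to kWh: 56554.56 / 3.6
Useful energy = 15709.60 kWh

15709.60


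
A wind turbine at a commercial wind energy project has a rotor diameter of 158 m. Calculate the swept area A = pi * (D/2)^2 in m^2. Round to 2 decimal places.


Compute the rotor radius:
  r = D / 2 = 158 / 2 = 79.0 m
Calculate swept area:
  A = pi * r^2 = pi * 79.0^2
  A = 19606.68 m^2

19606.68


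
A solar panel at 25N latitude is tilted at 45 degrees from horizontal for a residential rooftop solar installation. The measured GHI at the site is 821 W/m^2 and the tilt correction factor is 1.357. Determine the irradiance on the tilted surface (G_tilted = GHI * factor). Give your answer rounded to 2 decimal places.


Identify the given values:
  GHI = 821 W/m^2, tilt correction factor = 1.357
Apply the formula G_tilted = GHI * factor:
  G_tilted = 821 * 1.357
  G_tilted = 1114.10 W/m^2

1114.10


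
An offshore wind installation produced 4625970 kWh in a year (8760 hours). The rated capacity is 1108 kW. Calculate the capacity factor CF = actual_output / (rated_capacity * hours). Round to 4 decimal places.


Capacity factor = actual output / maximum possible output
Maximum possible = rated * hours = 1108 * 8760 = 9706080 kWh
CF = 4625970 / 9706080
CF = 0.4766

0.4766


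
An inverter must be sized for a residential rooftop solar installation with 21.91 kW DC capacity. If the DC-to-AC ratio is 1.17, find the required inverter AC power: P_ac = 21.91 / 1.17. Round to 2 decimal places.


The inverter AC capacity is determined by the DC/AC ratio.
Given: P_dc = 21.91 kW, DC/AC ratio = 1.17
P_ac = P_dc / ratio = 21.91 / 1.17
P_ac = 18.73 kW

18.73


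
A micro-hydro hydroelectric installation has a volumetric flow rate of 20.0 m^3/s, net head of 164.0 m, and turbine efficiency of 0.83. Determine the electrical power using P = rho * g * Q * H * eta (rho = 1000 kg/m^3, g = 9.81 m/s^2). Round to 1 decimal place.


Apply the hydropower formula P = rho * g * Q * H * eta
rho * g = 1000 * 9.81 = 9810.0
P = 9810.0 * 20.0 * 164.0 * 0.83
P = 26706744.0 W

26706744.0


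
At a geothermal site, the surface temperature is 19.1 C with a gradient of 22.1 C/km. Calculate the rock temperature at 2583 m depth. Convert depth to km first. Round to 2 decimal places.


Convert depth to km: 2583 / 1000 = 2.583 km
Temperature increase = gradient * depth_km = 22.1 * 2.583 = 57.08 C
Temperature at depth = T_surface + delta_T = 19.1 + 57.08
T = 76.18 C

76.18


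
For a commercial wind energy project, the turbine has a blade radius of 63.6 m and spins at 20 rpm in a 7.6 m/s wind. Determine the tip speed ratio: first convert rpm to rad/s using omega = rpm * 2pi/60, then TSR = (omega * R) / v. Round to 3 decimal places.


Convert rotational speed to rad/s:
  omega = 20 * 2 * pi / 60 = 2.0944 rad/s
Compute tip speed:
  v_tip = omega * R = 2.0944 * 63.6 = 133.204 m/s
Tip speed ratio:
  TSR = v_tip / v_wind = 133.204 / 7.6 = 17.527

17.527


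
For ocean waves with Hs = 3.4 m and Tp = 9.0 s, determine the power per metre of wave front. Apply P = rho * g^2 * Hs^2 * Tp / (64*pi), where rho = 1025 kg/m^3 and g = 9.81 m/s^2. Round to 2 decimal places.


Apply wave power formula:
  g^2 = 9.81^2 = 96.2361
  Hs^2 = 3.4^2 = 11.56
  Numerator = rho * g^2 * Hs^2 * Tp = 1025 * 96.2361 * 11.56 * 9.0 = 10262713.94
  Denominator = 64 * pi = 201.0619
  P = 10262713.94 / 201.0619 = 51042.55 W/m

51042.55


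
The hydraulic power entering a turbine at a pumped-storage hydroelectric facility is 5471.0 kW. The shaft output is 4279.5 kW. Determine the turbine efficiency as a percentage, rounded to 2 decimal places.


Turbine efficiency = (output power / input power) * 100
eta = (4279.5 / 5471.0) * 100
eta = 78.22%

78.22


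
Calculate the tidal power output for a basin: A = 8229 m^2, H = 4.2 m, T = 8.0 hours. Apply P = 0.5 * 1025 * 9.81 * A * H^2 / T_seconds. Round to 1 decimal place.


Convert period to seconds: T = 8.0 * 3600 = 28800.0 s
H^2 = 4.2^2 = 17.64
P = 0.5 * rho * g * A * H^2 / T
P = 0.5 * 1025 * 9.81 * 8229 * 17.64 / 28800.0
P = 25340.5 W

25340.5


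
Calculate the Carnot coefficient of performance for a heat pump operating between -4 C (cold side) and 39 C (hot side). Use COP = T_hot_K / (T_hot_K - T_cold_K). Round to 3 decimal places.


Convert to Kelvin:
  T_hot = 39 + 273.15 = 312.15 K
  T_cold = -4 + 273.15 = 269.15 K
Apply Carnot COP formula:
  COP = T_hot_K / (T_hot_K - T_cold_K) = 312.15 / 43.0
  COP = 7.259

7.259


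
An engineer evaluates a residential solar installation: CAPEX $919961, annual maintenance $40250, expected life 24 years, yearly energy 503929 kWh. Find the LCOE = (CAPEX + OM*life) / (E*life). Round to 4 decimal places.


Total cost = CAPEX + OM * lifetime = 919961 + 40250 * 24 = 919961 + 966000 = 1885961
Total generation = annual * lifetime = 503929 * 24 = 12094296 kWh
LCOE = 1885961 / 12094296
LCOE = 0.1559 $/kWh

0.1559


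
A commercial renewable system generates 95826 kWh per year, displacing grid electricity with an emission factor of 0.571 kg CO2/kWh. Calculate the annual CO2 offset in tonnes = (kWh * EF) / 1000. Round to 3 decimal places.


CO2 offset in kg = generation * emission_factor
CO2 offset = 95826 * 0.571 = 54716.65 kg
Convert to tonnes:
  CO2 offset = 54716.65 / 1000 = 54.717 tonnes

54.717


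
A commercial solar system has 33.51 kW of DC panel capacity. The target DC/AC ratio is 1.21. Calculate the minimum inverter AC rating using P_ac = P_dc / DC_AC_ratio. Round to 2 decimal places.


The inverter AC capacity is determined by the DC/AC ratio.
Given: P_dc = 33.51 kW, DC/AC ratio = 1.21
P_ac = P_dc / ratio = 33.51 / 1.21
P_ac = 27.69 kW

27.69


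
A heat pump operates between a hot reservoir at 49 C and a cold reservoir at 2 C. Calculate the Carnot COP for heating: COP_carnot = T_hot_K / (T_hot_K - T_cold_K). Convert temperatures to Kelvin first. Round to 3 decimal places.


Convert to Kelvin:
  T_hot = 49 + 273.15 = 322.15 K
  T_cold = 2 + 273.15 = 275.15 K
Apply Carnot COP formula:
  COP = T_hot_K / (T_hot_K - T_cold_K) = 322.15 / 47.0
  COP = 6.854

6.854


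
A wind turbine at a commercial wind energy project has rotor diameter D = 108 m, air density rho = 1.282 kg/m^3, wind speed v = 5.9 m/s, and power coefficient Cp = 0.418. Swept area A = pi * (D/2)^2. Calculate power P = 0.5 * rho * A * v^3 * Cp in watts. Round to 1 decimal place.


Step 1 -- Compute swept area:
  A = pi * (D/2)^2 = pi * (108/2)^2 = 9160.88 m^2
Step 2 -- Apply wind power equation:
  P = 0.5 * rho * A * v^3 * Cp
  v^3 = 5.9^3 = 205.379
  P = 0.5 * 1.282 * 9160.88 * 205.379 * 0.418
  P = 504112.8 W

504112.8


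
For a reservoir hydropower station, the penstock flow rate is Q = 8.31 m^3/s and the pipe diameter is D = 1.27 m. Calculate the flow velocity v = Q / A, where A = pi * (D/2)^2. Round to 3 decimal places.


Compute pipe cross-sectional area:
  A = pi * (D/2)^2 = pi * (1.27/2)^2 = 1.2668 m^2
Calculate velocity:
  v = Q / A = 8.31 / 1.2668
  v = 6.560 m/s

6.560


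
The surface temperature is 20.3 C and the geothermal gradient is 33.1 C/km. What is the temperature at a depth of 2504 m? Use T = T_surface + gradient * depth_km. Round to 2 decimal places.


Convert depth to km: 2504 / 1000 = 2.504 km
Temperature increase = gradient * depth_km = 33.1 * 2.504 = 82.88 C
Temperature at depth = T_surface + delta_T = 20.3 + 82.88
T = 103.18 C

103.18


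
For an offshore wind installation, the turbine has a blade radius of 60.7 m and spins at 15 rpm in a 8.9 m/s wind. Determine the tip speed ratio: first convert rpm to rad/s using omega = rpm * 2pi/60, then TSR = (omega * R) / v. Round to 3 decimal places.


Convert rotational speed to rad/s:
  omega = 15 * 2 * pi / 60 = 1.5708 rad/s
Compute tip speed:
  v_tip = omega * R = 1.5708 * 60.7 = 95.347 m/s
Tip speed ratio:
  TSR = v_tip / v_wind = 95.347 / 8.9 = 10.713

10.713


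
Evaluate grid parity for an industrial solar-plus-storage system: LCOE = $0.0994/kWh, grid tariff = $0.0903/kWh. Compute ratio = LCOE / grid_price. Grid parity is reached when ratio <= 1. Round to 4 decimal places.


Compare LCOE to grid price:
  LCOE = $0.0994/kWh, Grid price = $0.0903/kWh
  Ratio = LCOE / grid_price = 0.0994 / 0.0903 = 1.1008
  Grid parity achieved (ratio <= 1)? no

1.1008


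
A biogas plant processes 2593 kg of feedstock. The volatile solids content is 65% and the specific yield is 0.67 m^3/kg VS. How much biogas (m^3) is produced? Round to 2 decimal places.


Compute volatile solids:
  VS = mass * VS_fraction = 2593 * 0.65 = 1685.45 kg
Calculate biogas volume:
  Biogas = VS * specific_yield = 1685.45 * 0.67
  Biogas = 1129.25 m^3

1129.25


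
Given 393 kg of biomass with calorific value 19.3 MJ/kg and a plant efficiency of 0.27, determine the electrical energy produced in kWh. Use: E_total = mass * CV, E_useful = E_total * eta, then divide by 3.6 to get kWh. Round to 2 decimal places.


Total energy = mass * CV = 393 * 19.3 = 7584.9 MJ
Useful energy = total * eta = 7584.9 * 0.27 = 2047.92 MJ
Convert to kWh: 2047.92 / 3.6
Useful energy = 568.87 kWh

568.87


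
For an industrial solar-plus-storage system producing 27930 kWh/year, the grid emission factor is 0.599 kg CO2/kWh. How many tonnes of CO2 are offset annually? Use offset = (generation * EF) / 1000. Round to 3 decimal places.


CO2 offset in kg = generation * emission_factor
CO2 offset = 27930 * 0.599 = 16730.07 kg
Convert to tonnes:
  CO2 offset = 16730.07 / 1000 = 16.730 tonnes

16.730


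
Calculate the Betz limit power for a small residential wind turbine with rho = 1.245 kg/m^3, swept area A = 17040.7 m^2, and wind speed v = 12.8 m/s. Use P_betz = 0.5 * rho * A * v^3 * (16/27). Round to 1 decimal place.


The Betz coefficient Cp_max = 16/27 = 0.5926
v^3 = 12.8^3 = 2097.152
P_betz = 0.5 * rho * A * v^3 * Cp_max
P_betz = 0.5 * 1.245 * 17040.7 * 2097.152 * 0.5926
P_betz = 13182959.4 W

13182959.4


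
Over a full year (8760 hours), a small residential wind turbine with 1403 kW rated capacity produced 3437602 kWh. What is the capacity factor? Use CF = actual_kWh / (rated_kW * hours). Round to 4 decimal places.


Capacity factor = actual output / maximum possible output
Maximum possible = rated * hours = 1403 * 8760 = 12290280 kWh
CF = 3437602 / 12290280
CF = 0.2797

0.2797


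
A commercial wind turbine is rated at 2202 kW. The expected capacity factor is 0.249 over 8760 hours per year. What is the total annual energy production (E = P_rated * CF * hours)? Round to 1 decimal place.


Annual energy = rated_kW * capacity_factor * hours_per_year
Given: P_rated = 2202 kW, CF = 0.249, hours = 8760
E = 2202 * 0.249 * 8760
E = 4803090.5 kWh

4803090.5


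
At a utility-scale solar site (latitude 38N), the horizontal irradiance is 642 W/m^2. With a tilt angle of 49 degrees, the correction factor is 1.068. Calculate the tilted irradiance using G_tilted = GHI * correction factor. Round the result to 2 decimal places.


Identify the given values:
  GHI = 642 W/m^2, tilt correction factor = 1.068
Apply the formula G_tilted = GHI * factor:
  G_tilted = 642 * 1.068
  G_tilted = 685.66 W/m^2

685.66


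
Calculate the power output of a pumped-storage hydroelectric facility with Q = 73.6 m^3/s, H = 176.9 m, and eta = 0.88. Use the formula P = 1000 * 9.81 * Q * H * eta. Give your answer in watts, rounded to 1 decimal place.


Apply the hydropower formula P = rho * g * Q * H * eta
rho * g = 1000 * 9.81 = 9810.0
P = 9810.0 * 73.6 * 176.9 * 0.88
P = 112397674.8 W

112397674.8


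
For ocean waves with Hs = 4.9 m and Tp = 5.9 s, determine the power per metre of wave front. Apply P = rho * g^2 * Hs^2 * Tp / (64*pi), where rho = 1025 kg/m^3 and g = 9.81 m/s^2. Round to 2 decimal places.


Apply wave power formula:
  g^2 = 9.81^2 = 96.2361
  Hs^2 = 4.9^2 = 24.01
  Numerator = rho * g^2 * Hs^2 * Tp = 1025 * 96.2361 * 24.01 * 5.9 = 13973527.43
  Denominator = 64 * pi = 201.0619
  P = 13973527.43 / 201.0619 = 69498.62 W/m

69498.62


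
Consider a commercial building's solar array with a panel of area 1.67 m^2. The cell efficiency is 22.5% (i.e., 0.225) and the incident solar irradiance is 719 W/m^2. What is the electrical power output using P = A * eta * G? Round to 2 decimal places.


Use the solar power formula P = A * eta * G.
Given: A = 1.67 m^2, eta = 0.225, G = 719 W/m^2
P = 1.67 * 0.225 * 719
P = 270.16 W

270.16


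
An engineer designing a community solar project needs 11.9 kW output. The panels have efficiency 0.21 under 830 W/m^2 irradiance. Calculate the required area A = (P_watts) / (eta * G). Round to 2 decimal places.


Convert target power to watts: P = 11.9 * 1000 = 11900.0 W
Compute denominator: eta * G = 0.21 * 830 = 174.3
Required area A = P / (eta * G) = 11900.0 / 174.3
A = 68.27 m^2

68.27


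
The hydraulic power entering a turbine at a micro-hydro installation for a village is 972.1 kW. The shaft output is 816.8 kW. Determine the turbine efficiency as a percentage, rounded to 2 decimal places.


Turbine efficiency = (output power / input power) * 100
eta = (816.8 / 972.1) * 100
eta = 84.02%

84.02


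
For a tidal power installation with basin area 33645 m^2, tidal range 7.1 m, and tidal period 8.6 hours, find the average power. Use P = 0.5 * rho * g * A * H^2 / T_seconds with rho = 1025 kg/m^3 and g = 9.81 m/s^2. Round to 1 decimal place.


Convert period to seconds: T = 8.6 * 3600 = 30960.0 s
H^2 = 7.1^2 = 50.41
P = 0.5 * rho * g * A * H^2 / T
P = 0.5 * 1025 * 9.81 * 33645 * 50.41 / 30960.0
P = 275422.3 W

275422.3


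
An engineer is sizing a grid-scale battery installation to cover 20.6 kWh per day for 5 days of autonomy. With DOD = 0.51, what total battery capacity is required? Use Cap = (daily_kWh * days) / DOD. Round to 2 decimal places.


Total energy needed = daily * days = 20.6 * 5 = 103.0 kWh
Account for depth of discharge:
  Cap = total_energy / DOD = 103.0 / 0.51
  Cap = 201.96 kWh

201.96


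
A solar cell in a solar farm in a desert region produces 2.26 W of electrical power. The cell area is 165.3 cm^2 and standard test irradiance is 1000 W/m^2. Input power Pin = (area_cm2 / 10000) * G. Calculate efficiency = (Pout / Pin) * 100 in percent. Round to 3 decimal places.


First compute the input power:
  Pin = area_cm2 / 10000 * G = 165.3 / 10000 * 1000 = 16.53 W
Then compute efficiency:
  Efficiency = (Pout / Pin) * 100 = (2.26 / 16.53) * 100
  Efficiency = 13.672%

13.672


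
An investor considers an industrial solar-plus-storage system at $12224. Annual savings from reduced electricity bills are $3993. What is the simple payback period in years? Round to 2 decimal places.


Simple payback period = initial cost / annual savings
Payback = 12224 / 3993
Payback = 3.06 years

3.06


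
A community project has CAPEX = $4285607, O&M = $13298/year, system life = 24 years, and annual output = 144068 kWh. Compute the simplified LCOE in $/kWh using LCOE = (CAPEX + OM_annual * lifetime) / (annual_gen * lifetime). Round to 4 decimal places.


Total cost = CAPEX + OM * lifetime = 4285607 + 13298 * 24 = 4285607 + 319152 = 4604759
Total generation = annual * lifetime = 144068 * 24 = 3457632 kWh
LCOE = 4604759 / 3457632
LCOE = 1.3318 $/kWh

1.3318


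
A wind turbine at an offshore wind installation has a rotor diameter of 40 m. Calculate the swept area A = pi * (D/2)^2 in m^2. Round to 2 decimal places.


Compute the rotor radius:
  r = D / 2 = 40 / 2 = 20.0 m
Calculate swept area:
  A = pi * r^2 = pi * 20.0^2
  A = 1256.64 m^2

1256.64


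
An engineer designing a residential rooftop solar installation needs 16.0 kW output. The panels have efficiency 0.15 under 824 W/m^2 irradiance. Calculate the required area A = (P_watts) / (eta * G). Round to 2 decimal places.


Convert target power to watts: P = 16.0 * 1000 = 16000.0 W
Compute denominator: eta * G = 0.15 * 824 = 123.6
Required area A = P / (eta * G) = 16000.0 / 123.6
A = 129.45 m^2

129.45


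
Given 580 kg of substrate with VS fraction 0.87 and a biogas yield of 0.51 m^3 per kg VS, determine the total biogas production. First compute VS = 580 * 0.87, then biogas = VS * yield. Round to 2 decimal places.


Compute volatile solids:
  VS = mass * VS_fraction = 580 * 0.87 = 504.6 kg
Calculate biogas volume:
  Biogas = VS * specific_yield = 504.6 * 0.51
  Biogas = 257.35 m^3

257.35


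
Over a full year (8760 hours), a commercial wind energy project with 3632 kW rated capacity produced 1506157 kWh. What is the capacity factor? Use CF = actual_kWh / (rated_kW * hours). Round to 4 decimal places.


Capacity factor = actual output / maximum possible output
Maximum possible = rated * hours = 3632 * 8760 = 31816320 kWh
CF = 1506157 / 31816320
CF = 0.0473

0.0473


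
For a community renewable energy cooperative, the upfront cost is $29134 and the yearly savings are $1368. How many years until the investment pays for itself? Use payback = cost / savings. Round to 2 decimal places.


Simple payback period = initial cost / annual savings
Payback = 29134 / 1368
Payback = 21.30 years

21.30


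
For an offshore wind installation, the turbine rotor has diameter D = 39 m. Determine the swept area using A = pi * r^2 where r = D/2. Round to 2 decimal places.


Compute the rotor radius:
  r = D / 2 = 39 / 2 = 19.5 m
Calculate swept area:
  A = pi * r^2 = pi * 19.5^2
  A = 1194.59 m^2

1194.59


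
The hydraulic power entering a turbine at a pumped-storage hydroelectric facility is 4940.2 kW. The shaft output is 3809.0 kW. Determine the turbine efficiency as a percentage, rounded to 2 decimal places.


Turbine efficiency = (output power / input power) * 100
eta = (3809.0 / 4940.2) * 100
eta = 77.10%

77.10


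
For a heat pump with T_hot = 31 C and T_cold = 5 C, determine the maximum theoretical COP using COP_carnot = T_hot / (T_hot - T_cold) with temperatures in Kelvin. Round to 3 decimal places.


Convert to Kelvin:
  T_hot = 31 + 273.15 = 304.15 K
  T_cold = 5 + 273.15 = 278.15 K
Apply Carnot COP formula:
  COP = T_hot_K / (T_hot_K - T_cold_K) = 304.15 / 26.0
  COP = 11.698

11.698


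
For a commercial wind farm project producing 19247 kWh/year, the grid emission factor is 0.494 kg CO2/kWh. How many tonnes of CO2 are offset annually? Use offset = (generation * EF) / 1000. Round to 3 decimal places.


CO2 offset in kg = generation * emission_factor
CO2 offset = 19247 * 0.494 = 9508.02 kg
Convert to tonnes:
  CO2 offset = 9508.02 / 1000 = 9.508 tonnes

9.508


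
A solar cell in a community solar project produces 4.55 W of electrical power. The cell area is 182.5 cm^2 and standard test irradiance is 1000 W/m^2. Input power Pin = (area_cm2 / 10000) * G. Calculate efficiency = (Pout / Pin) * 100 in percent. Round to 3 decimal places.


First compute the input power:
  Pin = area_cm2 / 10000 * G = 182.5 / 10000 * 1000 = 18.25 W
Then compute efficiency:
  Efficiency = (Pout / Pin) * 100 = (4.55 / 18.25) * 100
  Efficiency = 24.932%

24.932


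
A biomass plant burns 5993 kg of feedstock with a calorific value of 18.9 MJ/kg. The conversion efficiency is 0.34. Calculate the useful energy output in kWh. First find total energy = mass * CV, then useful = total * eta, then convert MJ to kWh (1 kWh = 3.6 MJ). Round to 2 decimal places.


Total energy = mass * CV = 5993 * 18.9 = 113267.7 MJ
Useful energy = total * eta = 113267.7 * 0.34 = 38511.02 MJ
Convert to kWh: 38511.02 / 3.6
Useful energy = 10697.51 kWh

10697.51


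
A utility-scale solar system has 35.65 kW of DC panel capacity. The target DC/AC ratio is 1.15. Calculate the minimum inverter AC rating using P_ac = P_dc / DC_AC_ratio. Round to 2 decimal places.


The inverter AC capacity is determined by the DC/AC ratio.
Given: P_dc = 35.65 kW, DC/AC ratio = 1.15
P_ac = P_dc / ratio = 35.65 / 1.15
P_ac = 31.00 kW

31.00


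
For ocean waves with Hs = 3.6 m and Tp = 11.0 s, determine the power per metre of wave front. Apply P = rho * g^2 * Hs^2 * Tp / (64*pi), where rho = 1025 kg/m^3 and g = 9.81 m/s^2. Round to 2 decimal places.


Apply wave power formula:
  g^2 = 9.81^2 = 96.2361
  Hs^2 = 3.6^2 = 12.96
  Numerator = rho * g^2 * Hs^2 * Tp = 1025 * 96.2361 * 12.96 * 11.0 = 14062403.88
  Denominator = 64 * pi = 201.0619
  P = 14062403.88 / 201.0619 = 69940.66 W/m

69940.66


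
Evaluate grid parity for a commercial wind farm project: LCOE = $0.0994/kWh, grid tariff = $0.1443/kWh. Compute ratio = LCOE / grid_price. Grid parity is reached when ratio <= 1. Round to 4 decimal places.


Compare LCOE to grid price:
  LCOE = $0.0994/kWh, Grid price = $0.1443/kWh
  Ratio = LCOE / grid_price = 0.0994 / 0.1443 = 0.6888
  Grid parity achieved (ratio <= 1)? yes

0.6888


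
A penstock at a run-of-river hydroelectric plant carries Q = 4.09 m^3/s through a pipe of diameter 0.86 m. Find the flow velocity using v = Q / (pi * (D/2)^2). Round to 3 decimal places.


Compute pipe cross-sectional area:
  A = pi * (D/2)^2 = pi * (0.86/2)^2 = 0.5809 m^2
Calculate velocity:
  v = Q / A = 4.09 / 0.5809
  v = 7.041 m/s

7.041


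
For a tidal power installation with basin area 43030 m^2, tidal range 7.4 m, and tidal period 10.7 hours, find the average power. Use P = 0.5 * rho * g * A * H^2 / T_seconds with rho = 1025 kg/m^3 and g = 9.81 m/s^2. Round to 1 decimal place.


Convert period to seconds: T = 10.7 * 3600 = 38520.0 s
H^2 = 7.4^2 = 54.76
P = 0.5 * rho * g * A * H^2 / T
P = 0.5 * 1025 * 9.81 * 43030 * 54.76 / 38520.0
P = 307546.9 W

307546.9


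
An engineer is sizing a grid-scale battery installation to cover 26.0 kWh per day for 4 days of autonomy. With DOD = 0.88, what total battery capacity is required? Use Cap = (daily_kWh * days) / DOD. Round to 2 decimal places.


Total energy needed = daily * days = 26.0 * 4 = 104.0 kWh
Account for depth of discharge:
  Cap = total_energy / DOD = 104.0 / 0.88
  Cap = 118.18 kWh

118.18


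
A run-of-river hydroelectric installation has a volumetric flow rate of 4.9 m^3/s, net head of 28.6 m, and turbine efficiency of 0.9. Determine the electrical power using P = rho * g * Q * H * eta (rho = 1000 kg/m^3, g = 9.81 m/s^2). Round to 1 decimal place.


Apply the hydropower formula P = rho * g * Q * H * eta
rho * g = 1000 * 9.81 = 9810.0
P = 9810.0 * 4.9 * 28.6 * 0.9
P = 1237296.1 W

1237296.1


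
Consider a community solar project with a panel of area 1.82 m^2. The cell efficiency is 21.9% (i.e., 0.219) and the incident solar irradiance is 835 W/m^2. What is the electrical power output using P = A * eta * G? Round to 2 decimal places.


Use the solar power formula P = A * eta * G.
Given: A = 1.82 m^2, eta = 0.219, G = 835 W/m^2
P = 1.82 * 0.219 * 835
P = 332.81 W

332.81


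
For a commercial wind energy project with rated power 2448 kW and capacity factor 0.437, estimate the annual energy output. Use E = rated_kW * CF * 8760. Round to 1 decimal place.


Annual energy = rated_kW * capacity_factor * hours_per_year
Given: P_rated = 2448 kW, CF = 0.437, hours = 8760
E = 2448 * 0.437 * 8760
E = 9371237.8 kWh

9371237.8


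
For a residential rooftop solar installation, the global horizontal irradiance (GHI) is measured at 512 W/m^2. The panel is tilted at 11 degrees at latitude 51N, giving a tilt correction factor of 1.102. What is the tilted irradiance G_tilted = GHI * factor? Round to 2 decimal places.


Identify the given values:
  GHI = 512 W/m^2, tilt correction factor = 1.102
Apply the formula G_tilted = GHI * factor:
  G_tilted = 512 * 1.102
  G_tilted = 564.22 W/m^2

564.22


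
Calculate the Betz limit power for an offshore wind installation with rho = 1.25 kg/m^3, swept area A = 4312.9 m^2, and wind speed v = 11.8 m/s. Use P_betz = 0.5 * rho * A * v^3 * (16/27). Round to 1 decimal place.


The Betz coefficient Cp_max = 16/27 = 0.5926
v^3 = 11.8^3 = 1643.032
P_betz = 0.5 * rho * A * v^3 * Cp_max
P_betz = 0.5 * 1.25 * 4312.9 * 1643.032 * 0.5926
P_betz = 2624530.6 W

2624530.6


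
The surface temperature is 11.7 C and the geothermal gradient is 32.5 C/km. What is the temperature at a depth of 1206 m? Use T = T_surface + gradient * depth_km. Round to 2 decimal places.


Convert depth to km: 1206 / 1000 = 1.206 km
Temperature increase = gradient * depth_km = 32.5 * 1.206 = 39.2 C
Temperature at depth = T_surface + delta_T = 11.7 + 39.2
T = 50.90 C

50.90


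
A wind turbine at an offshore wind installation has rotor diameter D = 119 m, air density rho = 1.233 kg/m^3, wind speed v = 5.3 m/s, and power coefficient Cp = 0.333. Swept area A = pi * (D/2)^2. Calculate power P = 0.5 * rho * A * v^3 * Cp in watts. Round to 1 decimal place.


Step 1 -- Compute swept area:
  A = pi * (D/2)^2 = pi * (119/2)^2 = 11122.02 m^2
Step 2 -- Apply wind power equation:
  P = 0.5 * rho * A * v^3 * Cp
  v^3 = 5.3^3 = 148.877
  P = 0.5 * 1.233 * 11122.02 * 148.877 * 0.333
  P = 339929.4 W

339929.4


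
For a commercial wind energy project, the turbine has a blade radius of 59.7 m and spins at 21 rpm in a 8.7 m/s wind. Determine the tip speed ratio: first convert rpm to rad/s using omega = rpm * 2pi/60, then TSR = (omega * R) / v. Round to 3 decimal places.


Convert rotational speed to rad/s:
  omega = 21 * 2 * pi / 60 = 2.1991 rad/s
Compute tip speed:
  v_tip = omega * R = 2.1991 * 59.7 = 131.287 m/s
Tip speed ratio:
  TSR = v_tip / v_wind = 131.287 / 8.7 = 15.090

15.090


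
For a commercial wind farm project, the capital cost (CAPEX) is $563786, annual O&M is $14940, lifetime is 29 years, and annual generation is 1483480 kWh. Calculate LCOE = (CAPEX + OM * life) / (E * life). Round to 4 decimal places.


Total cost = CAPEX + OM * lifetime = 563786 + 14940 * 29 = 563786 + 433260 = 997046
Total generation = annual * lifetime = 1483480 * 29 = 43020920 kWh
LCOE = 997046 / 43020920
LCOE = 0.0232 $/kWh

0.0232


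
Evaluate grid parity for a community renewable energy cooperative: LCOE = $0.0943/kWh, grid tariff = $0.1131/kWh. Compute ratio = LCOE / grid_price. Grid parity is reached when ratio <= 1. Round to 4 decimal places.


Compare LCOE to grid price:
  LCOE = $0.0943/kWh, Grid price = $0.1131/kWh
  Ratio = LCOE / grid_price = 0.0943 / 0.1131 = 0.8338
  Grid parity achieved (ratio <= 1)? yes

0.8338


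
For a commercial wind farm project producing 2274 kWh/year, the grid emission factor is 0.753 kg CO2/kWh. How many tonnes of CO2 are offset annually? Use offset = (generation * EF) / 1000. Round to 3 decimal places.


CO2 offset in kg = generation * emission_factor
CO2 offset = 2274 * 0.753 = 1712.32 kg
Convert to tonnes:
  CO2 offset = 1712.32 / 1000 = 1.712 tonnes

1.712


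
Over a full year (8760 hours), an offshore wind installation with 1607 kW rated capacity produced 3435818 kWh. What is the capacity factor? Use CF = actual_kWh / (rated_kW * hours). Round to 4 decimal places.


Capacity factor = actual output / maximum possible output
Maximum possible = rated * hours = 1607 * 8760 = 14077320 kWh
CF = 3435818 / 14077320
CF = 0.2441

0.2441


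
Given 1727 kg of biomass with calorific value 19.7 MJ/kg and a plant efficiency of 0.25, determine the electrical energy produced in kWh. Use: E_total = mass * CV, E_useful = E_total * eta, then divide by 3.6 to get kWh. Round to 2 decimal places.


Total energy = mass * CV = 1727 * 19.7 = 34021.9 MJ
Useful energy = total * eta = 34021.9 * 0.25 = 8505.48 MJ
Convert to kWh: 8505.48 / 3.6
Useful energy = 2362.63 kWh

2362.63


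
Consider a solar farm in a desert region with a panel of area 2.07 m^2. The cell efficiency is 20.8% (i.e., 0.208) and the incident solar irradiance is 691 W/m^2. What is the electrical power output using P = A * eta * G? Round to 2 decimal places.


Use the solar power formula P = A * eta * G.
Given: A = 2.07 m^2, eta = 0.208, G = 691 W/m^2
P = 2.07 * 0.208 * 691
P = 297.52 W

297.52


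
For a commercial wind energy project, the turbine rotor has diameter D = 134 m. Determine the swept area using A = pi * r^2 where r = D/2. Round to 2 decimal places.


Compute the rotor radius:
  r = D / 2 = 134 / 2 = 67.0 m
Calculate swept area:
  A = pi * r^2 = pi * 67.0^2
  A = 14102.61 m^2

14102.61


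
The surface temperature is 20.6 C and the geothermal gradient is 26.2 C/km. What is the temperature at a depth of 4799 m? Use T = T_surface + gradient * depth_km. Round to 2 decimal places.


Convert depth to km: 4799 / 1000 = 4.799 km
Temperature increase = gradient * depth_km = 26.2 * 4.799 = 125.73 C
Temperature at depth = T_surface + delta_T = 20.6 + 125.73
T = 146.33 C

146.33


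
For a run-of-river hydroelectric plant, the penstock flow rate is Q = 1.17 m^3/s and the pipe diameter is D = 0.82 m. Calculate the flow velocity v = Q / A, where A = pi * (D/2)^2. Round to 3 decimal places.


Compute pipe cross-sectional area:
  A = pi * (D/2)^2 = pi * (0.82/2)^2 = 0.5281 m^2
Calculate velocity:
  v = Q / A = 1.17 / 0.5281
  v = 2.215 m/s

2.215


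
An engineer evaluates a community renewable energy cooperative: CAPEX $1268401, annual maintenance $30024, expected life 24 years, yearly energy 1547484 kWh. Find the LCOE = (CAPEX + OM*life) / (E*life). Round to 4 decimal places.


Total cost = CAPEX + OM * lifetime = 1268401 + 30024 * 24 = 1268401 + 720576 = 1988977
Total generation = annual * lifetime = 1547484 * 24 = 37139616 kWh
LCOE = 1988977 / 37139616
LCOE = 0.0536 $/kWh

0.0536


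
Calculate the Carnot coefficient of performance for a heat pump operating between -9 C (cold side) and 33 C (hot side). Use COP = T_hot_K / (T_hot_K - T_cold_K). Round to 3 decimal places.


Convert to Kelvin:
  T_hot = 33 + 273.15 = 306.15 K
  T_cold = -9 + 273.15 = 264.15 K
Apply Carnot COP formula:
  COP = T_hot_K / (T_hot_K - T_cold_K) = 306.15 / 42.0
  COP = 7.289

7.289


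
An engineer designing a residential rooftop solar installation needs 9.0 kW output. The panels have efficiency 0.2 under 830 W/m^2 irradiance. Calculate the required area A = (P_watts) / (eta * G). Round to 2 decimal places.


Convert target power to watts: P = 9.0 * 1000 = 9000.0 W
Compute denominator: eta * G = 0.2 * 830 = 166.0
Required area A = P / (eta * G) = 9000.0 / 166.0
A = 54.22 m^2

54.22


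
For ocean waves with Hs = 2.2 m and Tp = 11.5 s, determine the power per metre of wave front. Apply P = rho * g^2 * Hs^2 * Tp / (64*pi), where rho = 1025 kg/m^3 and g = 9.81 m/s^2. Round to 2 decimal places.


Apply wave power formula:
  g^2 = 9.81^2 = 96.2361
  Hs^2 = 2.2^2 = 4.84
  Numerator = rho * g^2 * Hs^2 * Tp = 1025 * 96.2361 * 4.84 * 11.5 = 5490413.86
  Denominator = 64 * pi = 201.0619
  P = 5490413.86 / 201.0619 = 27307.08 W/m

27307.08


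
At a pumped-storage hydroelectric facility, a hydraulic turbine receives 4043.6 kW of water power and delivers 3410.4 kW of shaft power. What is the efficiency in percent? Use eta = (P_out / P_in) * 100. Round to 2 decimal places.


Turbine efficiency = (output power / input power) * 100
eta = (3410.4 / 4043.6) * 100
eta = 84.34%

84.34


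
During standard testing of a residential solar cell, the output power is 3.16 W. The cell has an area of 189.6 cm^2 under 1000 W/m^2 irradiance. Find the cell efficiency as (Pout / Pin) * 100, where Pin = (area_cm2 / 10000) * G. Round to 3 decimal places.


First compute the input power:
  Pin = area_cm2 / 10000 * G = 189.6 / 10000 * 1000 = 18.96 W
Then compute efficiency:
  Efficiency = (Pout / Pin) * 100 = (3.16 / 18.96) * 100
  Efficiency = 16.667%

16.667


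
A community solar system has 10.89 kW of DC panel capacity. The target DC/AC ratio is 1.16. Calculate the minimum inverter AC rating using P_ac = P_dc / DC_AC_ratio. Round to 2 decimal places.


The inverter AC capacity is determined by the DC/AC ratio.
Given: P_dc = 10.89 kW, DC/AC ratio = 1.16
P_ac = P_dc / ratio = 10.89 / 1.16
P_ac = 9.39 kW

9.39


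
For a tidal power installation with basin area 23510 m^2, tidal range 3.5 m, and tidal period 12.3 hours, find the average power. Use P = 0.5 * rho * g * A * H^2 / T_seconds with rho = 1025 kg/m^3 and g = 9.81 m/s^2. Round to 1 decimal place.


Convert period to seconds: T = 12.3 * 3600 = 44280.0 s
H^2 = 3.5^2 = 12.25
P = 0.5 * rho * g * A * H^2 / T
P = 0.5 * 1025 * 9.81 * 23510 * 12.25 / 44280.0
P = 32699.7 W

32699.7


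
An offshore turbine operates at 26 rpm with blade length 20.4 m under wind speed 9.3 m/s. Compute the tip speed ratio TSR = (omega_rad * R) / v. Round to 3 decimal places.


Convert rotational speed to rad/s:
  omega = 26 * 2 * pi / 60 = 2.7227 rad/s
Compute tip speed:
  v_tip = omega * R = 2.7227 * 20.4 = 55.543 m/s
Tip speed ratio:
  TSR = v_tip / v_wind = 55.543 / 9.3 = 5.972

5.972


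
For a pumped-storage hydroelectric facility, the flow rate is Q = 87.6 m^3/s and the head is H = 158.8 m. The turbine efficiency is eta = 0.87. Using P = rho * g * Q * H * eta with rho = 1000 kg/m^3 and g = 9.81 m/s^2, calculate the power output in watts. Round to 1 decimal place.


Apply the hydropower formula P = rho * g * Q * H * eta
rho * g = 1000 * 9.81 = 9810.0
P = 9810.0 * 87.6 * 158.8 * 0.87
P = 118725187.5 W

118725187.5
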